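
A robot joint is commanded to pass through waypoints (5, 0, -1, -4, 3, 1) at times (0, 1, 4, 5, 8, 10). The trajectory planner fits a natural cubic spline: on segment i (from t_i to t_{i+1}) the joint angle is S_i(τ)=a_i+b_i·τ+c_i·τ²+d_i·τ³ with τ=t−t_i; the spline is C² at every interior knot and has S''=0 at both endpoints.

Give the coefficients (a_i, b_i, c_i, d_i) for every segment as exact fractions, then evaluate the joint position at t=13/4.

  seg 0: a=5 b=-22487/3825 c=0 d=3362/3825
  seg 1: a=0 b=-12401/3825 c=3362/1275 d=-19132/34425
  seg 2: a=-1 b=-9281/3825 c=-9046/3825 d=2284/1275
  seg 3: a=-4 b=-401/225 c=2302/765 d=-18788/34425
  seg 4: a=3 b=5879/3825 c=-2426/1275 d=1213/3825
S(13/4) = -1877/6800

Δ: Δ0=-5, Δ1=-1/3, Δ2=-3, Δ3=7/3, Δ4=-1
row 1: diag=8, rhs=28; c'=3/8, d'=7/2
row 2: denom=8−3·3/8=55/8; d'=(-16−3·7/2)/(55/8)=-212/55
row 3: denom=8−1·8/55=432/55; d'=(32−1·-212/55)/(432/55)=493/108
row 4: denom=10−3·55/144=425/48; d'=(-20−3·493/108)/(425/48)=-4852/1275
back: M4=-4852/1275
back: M3=493/108−55/144·-4852/1275=4604/765
back: M2=-212/55−8/55·4604/765=-18092/3825
back: M1=7/2−3/8·-18092/3825=6724/1275
M: M0=0, M1=6724/1275, M2=-18092/3825, M3=4604/765, M4=-4852/1275, M5=0
seg 0: a=5, c=M0/2=0, d=(M1−M0)/(6·1)=3362/3825, b=Δ0−h0·(2M0+M1)/6=-22487/3825
seg 1: a=0, c=M1/2=3362/1275, d=(M2−M1)/(6·3)=-19132/34425, b=Δ1−h1·(2M1+M2)/6=-12401/3825
seg 2: a=-1, c=M2/2=-9046/3825, d=(M3−M2)/(6·1)=2284/1275, b=Δ2−h2·(2M2+M3)/6=-9281/3825
seg 3: a=-4, c=M3/2=2302/765, d=(M4−M3)/(6·3)=-18788/34425, b=Δ3−h3·(2M3+M4)/6=-401/225
seg 4: a=3, c=M4/2=-2426/1275, d=(M5−M4)/(6·2)=1213/3825, b=Δ4−h4·(2M4+M5)/6=5879/3825
t_q=13/4 → seg 1, τ=9/4; S=0+-12401/3825·τ+3362/1275·τ²+-19132/34425·τ³=-1877/6800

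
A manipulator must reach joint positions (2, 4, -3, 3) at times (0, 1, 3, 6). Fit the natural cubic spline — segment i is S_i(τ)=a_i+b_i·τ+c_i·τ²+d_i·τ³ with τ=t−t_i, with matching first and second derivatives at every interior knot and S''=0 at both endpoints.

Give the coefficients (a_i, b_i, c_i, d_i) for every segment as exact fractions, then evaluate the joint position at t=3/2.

  seg 0: a=2 b=89/28 c=0 d=-33/28
  seg 1: a=4 b=-5/14 c=-99/28 d=55/56
  seg 2: a=-3 b=-19/7 c=33/14 d=-11/42
S(3/2) = 1371/448

Δ: Δ0=2, Δ1=-7/2, Δ2=2
row 1: diag=6, rhs=-33; c'=1/3, d'=-11/2
row 2: denom=10−2·1/3=28/3; d'=(33−2·-11/2)/(28/3)=33/7
back: M2=33/7
back: M1=-11/2−1/3·33/7=-99/14
M: M0=0, M1=-99/14, M2=33/7, M3=0
seg 0: a=2, c=M0/2=0, d=(M1−M0)/(6·1)=-33/28, b=Δ0−h0·(2M0+M1)/6=89/28
seg 1: a=4, c=M1/2=-99/28, d=(M2−M1)/(6·2)=55/56, b=Δ1−h1·(2M1+M2)/6=-5/14
seg 2: a=-3, c=M2/2=33/14, d=(M3−M2)/(6·3)=-11/42, b=Δ2−h2·(2M2+M3)/6=-19/7
t_q=3/2 → seg 1, τ=1/2; S=4+-5/14·τ+-99/28·τ²+55/56·τ³=1371/448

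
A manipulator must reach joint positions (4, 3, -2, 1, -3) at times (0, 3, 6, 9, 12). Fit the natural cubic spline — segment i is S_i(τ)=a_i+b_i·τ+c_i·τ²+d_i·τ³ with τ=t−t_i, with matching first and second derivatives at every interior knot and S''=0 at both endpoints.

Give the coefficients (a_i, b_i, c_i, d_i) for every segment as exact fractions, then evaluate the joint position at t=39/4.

Δ: Δ0=-1/3, Δ1=-5/3, Δ2=1, Δ3=-4/3
row 1: diag=12, rhs=-8; c'=1/4, d'=-2/3
row 2: denom=12−3·1/4=45/4; d'=(16−3·-2/3)/(45/4)=8/5
row 3: denom=12−3·4/15=56/5; d'=(-14−3·8/5)/(56/5)=-47/28
back: M3=-47/28
back: M2=8/5−4/15·-47/28=43/21
back: M1=-2/3−1/4·43/21=-33/28
M: M0=0, M1=-33/28, M2=43/21, M3=-47/28, M4=0
seg 0: a=4, c=M0/2=0, d=(M1−M0)/(6·3)=-11/168, b=Δ0−h0·(2M0+M1)/6=43/168
seg 1: a=3, c=M1/2=-33/56, d=(M2−M1)/(6·3)=271/1512, b=Δ1−h1·(2M1+M2)/6=-127/84
seg 2: a=-2, c=M2/2=43/42, d=(M3−M2)/(6·3)=-313/1512, b=Δ2−h2·(2M2+M3)/6=-5/24
seg 3: a=1, c=M3/2=-47/56, d=(M4−M3)/(6·3)=47/504, b=Δ3−h3·(2M3+M4)/6=29/84
t_q=39/4 → seg 3, τ=3/4; S=1+29/84·τ+-47/56·τ²+47/504·τ³=423/512

  seg 0: a=4 b=43/168 c=0 d=-11/168
  seg 1: a=3 b=-127/84 c=-33/56 d=271/1512
  seg 2: a=-2 b=-5/24 c=43/42 d=-313/1512
  seg 3: a=1 b=29/84 c=-47/56 d=47/504
S(39/4) = 423/512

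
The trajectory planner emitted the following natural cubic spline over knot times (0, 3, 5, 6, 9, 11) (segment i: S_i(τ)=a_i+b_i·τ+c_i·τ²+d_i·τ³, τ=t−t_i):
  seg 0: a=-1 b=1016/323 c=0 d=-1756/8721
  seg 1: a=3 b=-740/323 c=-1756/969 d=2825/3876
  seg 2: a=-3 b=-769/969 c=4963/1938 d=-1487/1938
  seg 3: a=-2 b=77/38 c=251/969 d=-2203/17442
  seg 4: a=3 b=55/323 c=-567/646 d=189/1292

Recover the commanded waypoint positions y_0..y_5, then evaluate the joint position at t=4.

y_0 = S_0(0) = a_0 = -1
y_1 = S_1(0) = a_1 = 3
y_2 = S_2(0) = a_2 = -3
y_3 = S_3(0) = a_3 = -2
y_4 = S_4(0) = a_4 = 3
y_5 = S_4(2) = 1
t_q=4 is in segment 1 (τ=1); S_1(τ)=-1451/3876

y_0=-1 y_1=3 y_2=-3 y_3=-2 y_4=3 y_5=1
S(4) = -1451/3876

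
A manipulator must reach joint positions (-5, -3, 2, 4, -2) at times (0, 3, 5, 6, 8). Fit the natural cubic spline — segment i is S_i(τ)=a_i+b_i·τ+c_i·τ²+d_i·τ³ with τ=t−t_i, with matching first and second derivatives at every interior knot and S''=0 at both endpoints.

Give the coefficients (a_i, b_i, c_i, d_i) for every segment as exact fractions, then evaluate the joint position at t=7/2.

  seg 0: a=-5 b=221/1956 c=0 d=361/5868
  seg 1: a=-3 b=1735/978 c=361/652 d=-373/3912
  seg 2: a=2 b=1391/489 c=-3/163 d=-404/489
  seg 3: a=4 b=161/489 c=-407/163 d=407/978
S(7/2) = -20723/10432

Δ: Δ0=2/3, Δ1=5/2, Δ2=2, Δ3=-3
row 1: diag=10, rhs=11; c'=1/5, d'=11/10
row 2: denom=6−2·1/5=28/5; d'=(-3−2·11/10)/(28/5)=-13/14
row 3: denom=6−1·5/28=163/28; d'=(-30−1·-13/14)/(163/28)=-814/163
back: M3=-814/163
back: M2=-13/14−5/28·-814/163=-6/163
back: M1=11/10−1/5·-6/163=361/326
M: M0=0, M1=361/326, M2=-6/163, M3=-814/163, M4=0
seg 0: a=-5, c=M0/2=0, d=(M1−M0)/(6·3)=361/5868, b=Δ0−h0·(2M0+M1)/6=221/1956
seg 1: a=-3, c=M1/2=361/652, d=(M2−M1)/(6·2)=-373/3912, b=Δ1−h1·(2M1+M2)/6=1735/978
seg 2: a=2, c=M2/2=-3/163, d=(M3−M2)/(6·1)=-404/489, b=Δ2−h2·(2M2+M3)/6=1391/489
seg 3: a=4, c=M3/2=-407/163, d=(M4−M3)/(6·2)=407/978, b=Δ3−h3·(2M3+M4)/6=161/489
t_q=7/2 → seg 1, τ=1/2; S=-3+1735/978·τ+361/652·τ²+-373/3912·τ³=-20723/10432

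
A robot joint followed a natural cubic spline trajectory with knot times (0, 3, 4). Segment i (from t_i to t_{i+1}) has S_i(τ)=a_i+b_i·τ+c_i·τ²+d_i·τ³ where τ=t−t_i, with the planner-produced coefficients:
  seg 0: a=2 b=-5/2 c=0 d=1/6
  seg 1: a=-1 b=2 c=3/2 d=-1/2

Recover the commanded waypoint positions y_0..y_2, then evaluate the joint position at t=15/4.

y_0 = S_0(0) = a_0 = 2
y_1 = S_1(0) = a_1 = -1
y_2 = S_1(1) = 2
t_q=15/4 is in segment 1 (τ=3/4); S_1(τ)=145/128

y_0=2 y_1=-1 y_2=2
S(15/4) = 145/128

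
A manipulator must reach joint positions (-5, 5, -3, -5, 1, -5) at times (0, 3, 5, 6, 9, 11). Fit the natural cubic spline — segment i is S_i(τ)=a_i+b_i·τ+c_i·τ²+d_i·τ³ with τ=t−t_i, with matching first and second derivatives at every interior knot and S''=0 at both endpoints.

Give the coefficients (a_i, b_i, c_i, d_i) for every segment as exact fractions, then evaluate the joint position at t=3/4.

  seg 0: a=-5 b=11297/1938 c=0 d=-4837/17442
  seg 1: a=5 b=-1607/969 c=-4837/1938 d=214/323
  seg 2: a=-3 b=-3577/969 c=2867/1938 d=137/646
  seg 3: a=-5 b=-11/114 c=2050/969 d=-8237/17442
  seg 4: a=1 b=-149/969 c=-1379/646 d=1379/3876
S(3/4) = -30805/41344

Δ: Δ0=10/3, Δ1=-4, Δ2=-2, Δ3=2, Δ4=-3
row 1: diag=10, rhs=-44; c'=1/5, d'=-22/5
row 2: denom=6−2·1/5=28/5; d'=(12−2·-22/5)/(28/5)=26/7
row 3: denom=8−1·5/28=219/28; d'=(24−1·26/7)/(219/28)=568/219
row 4: denom=10−3·28/73=646/73; d'=(-30−3·568/219)/(646/73)=-1379/323
back: M4=-1379/323
back: M3=568/219−28/73·-1379/323=4100/969
back: M2=26/7−5/28·4100/969=2867/969
back: M1=-22/5−1/5·2867/969=-4837/969
M: M0=0, M1=-4837/969, M2=2867/969, M3=4100/969, M4=-1379/323, M5=0
seg 0: a=-5, c=M0/2=0, d=(M1−M0)/(6·3)=-4837/17442, b=Δ0−h0·(2M0+M1)/6=11297/1938
seg 1: a=5, c=M1/2=-4837/1938, d=(M2−M1)/(6·2)=214/323, b=Δ1−h1·(2M1+M2)/6=-1607/969
seg 2: a=-3, c=M2/2=2867/1938, d=(M3−M2)/(6·1)=137/646, b=Δ2−h2·(2M2+M3)/6=-3577/969
seg 3: a=-5, c=M3/2=2050/969, d=(M4−M3)/(6·3)=-8237/17442, b=Δ3−h3·(2M3+M4)/6=-11/114
seg 4: a=1, c=M4/2=-1379/646, d=(M5−M4)/(6·2)=1379/3876, b=Δ4−h4·(2M4+M5)/6=-149/969
t_q=3/4 → seg 0, τ=3/4; S=-5+11297/1938·τ+0·τ²+-4837/17442·τ³=-30805/41344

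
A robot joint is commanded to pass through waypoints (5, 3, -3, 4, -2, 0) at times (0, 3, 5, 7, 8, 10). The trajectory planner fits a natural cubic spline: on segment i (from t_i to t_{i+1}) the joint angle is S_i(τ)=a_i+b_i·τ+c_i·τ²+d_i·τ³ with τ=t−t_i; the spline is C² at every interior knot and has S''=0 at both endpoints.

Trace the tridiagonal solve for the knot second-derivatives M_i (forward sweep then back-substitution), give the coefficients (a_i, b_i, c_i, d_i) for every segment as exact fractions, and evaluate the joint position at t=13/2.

Δ: Δ0=-2/3, Δ1=-3, Δ2=7/2, Δ3=-6, Δ4=1
row 1: diag=10, rhs=-14; c'=1/5, d'=-7/5
row 2: denom=8−2·1/5=38/5; d'=(39−2·-7/5)/(38/5)=11/2
row 3: denom=6−2·5/19=104/19; d'=(-57−2·11/2)/(104/19)=-323/26
row 4: denom=6−1·19/104=605/104; d'=(42−1·-323/26)/(605/104)=1132/121
back: M4=1132/121
back: M3=-323/26−19/104·1132/121=-1710/121
back: M2=11/2−5/19·-1710/121=2231/242
back: M1=-7/5−1/5·2231/242=-785/242
M: M0=0, M1=-785/242, M2=2231/242, M3=-1710/121, M4=1132/121, M5=0
seg 0: a=5, c=M0/2=0, d=(M1−M0)/(6·3)=-785/4356, b=Δ0−h0·(2M0+M1)/6=1387/1452
seg 1: a=3, c=M1/2=-785/484, d=(M2−M1)/(6·2)=377/363, b=Δ1−h1·(2M1+M2)/6=-2839/726
seg 2: a=-3, c=M2/2=2231/484, d=(M3−M2)/(6·2)=-5651/2904, b=Δ2−h2·(2M2+M3)/6=1499/726
seg 3: a=4, c=M3/2=-855/121, d=(M4−M3)/(6·1)=1421/363, b=Δ3−h3·(2M3+M4)/6=-94/33
seg 4: a=-2, c=M4/2=566/121, d=(M5−M4)/(6·2)=-283/363, b=Δ4−h4·(2M4+M5)/6=-1901/363
t_q=13/2 → seg 2, τ=3/2; S=-3+1499/726·τ+2231/484·τ²+-5651/2904·τ³=30209/7744

  seg 0: a=5 b=1387/1452 c=0 d=-785/4356
  seg 1: a=3 b=-2839/726 c=-785/484 d=377/363
  seg 2: a=-3 b=1499/726 c=2231/484 d=-5651/2904
  seg 3: a=4 b=-94/33 c=-855/121 d=1421/363
  seg 4: a=-2 b=-1901/363 c=566/121 d=-283/363
S(13/2) = 30209/7744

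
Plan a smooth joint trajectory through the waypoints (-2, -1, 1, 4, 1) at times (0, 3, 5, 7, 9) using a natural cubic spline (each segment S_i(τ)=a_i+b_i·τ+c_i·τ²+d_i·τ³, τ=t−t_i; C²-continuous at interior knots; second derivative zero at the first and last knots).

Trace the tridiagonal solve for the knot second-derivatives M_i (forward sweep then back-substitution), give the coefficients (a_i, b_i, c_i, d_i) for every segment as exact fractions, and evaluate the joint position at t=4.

Δ: Δ0=1/3, Δ1=1, Δ2=3/2, Δ3=-3/2
row 1: diag=10, rhs=4; c'=1/5, d'=2/5
row 2: denom=8−2·1/5=38/5; d'=(3−2·2/5)/(38/5)=11/38
row 3: denom=8−2·5/19=142/19; d'=(-18−2·11/38)/(142/19)=-353/142
back: M3=-353/142
back: M2=11/38−5/19·-353/142=67/71
back: M1=2/5−1/5·67/71=15/71
M: M0=0, M1=15/71, M2=67/71, M3=-353/142, M4=0
seg 0: a=-2, c=M0/2=0, d=(M1−M0)/(6·3)=5/426, b=Δ0−h0·(2M0+M1)/6=97/426
seg 1: a=-1, c=M1/2=15/142, d=(M2−M1)/(6·2)=13/213, b=Δ1−h1·(2M1+M2)/6=116/213
seg 2: a=1, c=M2/2=67/142, d=(M3−M2)/(6·2)=-487/1704, b=Δ2−h2·(2M2+M3)/6=362/213
seg 3: a=4, c=M3/2=-353/284, d=(M4−M3)/(6·2)=353/1704, b=Δ3−h3·(2M3+M4)/6=67/426
t_q=4 → seg 1, τ=1; S=-1+116/213·τ+15/142·τ²+13/213·τ³=-41/142

  seg 0: a=-2 b=97/426 c=0 d=5/426
  seg 1: a=-1 b=116/213 c=15/142 d=13/213
  seg 2: a=1 b=362/213 c=67/142 d=-487/1704
  seg 3: a=4 b=67/426 c=-353/284 d=353/1704
S(4) = -41/142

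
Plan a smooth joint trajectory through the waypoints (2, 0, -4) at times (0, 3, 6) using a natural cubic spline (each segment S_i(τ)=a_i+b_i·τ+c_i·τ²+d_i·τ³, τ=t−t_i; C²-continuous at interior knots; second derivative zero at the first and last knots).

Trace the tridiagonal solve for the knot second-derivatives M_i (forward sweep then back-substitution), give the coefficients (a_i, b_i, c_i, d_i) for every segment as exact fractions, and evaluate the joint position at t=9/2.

  seg 0: a=2 b=-1/2 c=0 d=-1/54
  seg 1: a=0 b=-1 c=-1/6 d=1/54
S(9/2) = -29/16

Δ: Δ0=-2/3, Δ1=-4/3
row 1: diag=12, rhs=-4; c'=1/4, d'=-1/3
back: M1=-1/3
M: M0=0, M1=-1/3, M2=0
seg 0: a=2, c=M0/2=0, d=(M1−M0)/(6·3)=-1/54, b=Δ0−h0·(2M0+M1)/6=-1/2
seg 1: a=0, c=M1/2=-1/6, d=(M2−M1)/(6·3)=1/54, b=Δ1−h1·(2M1+M2)/6=-1
t_q=9/2 → seg 1, τ=3/2; S=0+-1·τ+-1/6·τ²+1/54·τ³=-29/16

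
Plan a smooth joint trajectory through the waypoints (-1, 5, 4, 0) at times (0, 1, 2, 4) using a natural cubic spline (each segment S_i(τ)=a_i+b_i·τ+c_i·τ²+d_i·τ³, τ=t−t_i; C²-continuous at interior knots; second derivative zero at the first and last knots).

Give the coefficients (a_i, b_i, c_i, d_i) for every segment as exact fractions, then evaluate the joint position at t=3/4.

  seg 0: a=-1 b=179/23 c=0 d=-41/23
  seg 1: a=5 b=56/23 c=-123/23 d=44/23
  seg 2: a=4 b=-58/23 c=9/23 d=-3/46
S(3/4) = 6013/1472

Δ: Δ0=6, Δ1=-1, Δ2=-2
row 1: diag=4, rhs=-42; c'=1/4, d'=-21/2
row 2: denom=6−1·1/4=23/4; d'=(-6−1·-21/2)/(23/4)=18/23
back: M2=18/23
back: M1=-21/2−1/4·18/23=-246/23
M: M0=0, M1=-246/23, M2=18/23, M3=0
seg 0: a=-1, c=M0/2=0, d=(M1−M0)/(6·1)=-41/23, b=Δ0−h0·(2M0+M1)/6=179/23
seg 1: a=5, c=M1/2=-123/23, d=(M2−M1)/(6·1)=44/23, b=Δ1−h1·(2M1+M2)/6=56/23
seg 2: a=4, c=M2/2=9/23, d=(M3−M2)/(6·2)=-3/46, b=Δ2−h2·(2M2+M3)/6=-58/23
t_q=3/4 → seg 0, τ=3/4; S=-1+179/23·τ+0·τ²+-41/23·τ³=6013/1472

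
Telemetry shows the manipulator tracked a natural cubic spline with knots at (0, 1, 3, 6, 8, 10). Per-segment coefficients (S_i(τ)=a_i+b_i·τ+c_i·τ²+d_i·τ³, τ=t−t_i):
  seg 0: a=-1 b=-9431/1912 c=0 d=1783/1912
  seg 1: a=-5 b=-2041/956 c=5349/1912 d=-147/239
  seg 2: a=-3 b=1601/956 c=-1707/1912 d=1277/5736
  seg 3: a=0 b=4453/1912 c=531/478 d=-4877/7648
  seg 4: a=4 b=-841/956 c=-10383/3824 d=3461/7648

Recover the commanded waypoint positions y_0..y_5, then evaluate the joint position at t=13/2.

y_0=-1 y_1=-5 y_2=-3 y_3=0 y_4=4 y_5=-5
S(13/2) = 83363/61184

y_0 = S_0(0) = a_0 = -1
y_1 = S_1(0) = a_1 = -5
y_2 = S_2(0) = a_2 = -3
y_3 = S_3(0) = a_3 = 0
y_4 = S_4(0) = a_4 = 4
y_5 = S_4(2) = -5
t_q=13/2 is in segment 3 (τ=1/2); S_3(τ)=83363/61184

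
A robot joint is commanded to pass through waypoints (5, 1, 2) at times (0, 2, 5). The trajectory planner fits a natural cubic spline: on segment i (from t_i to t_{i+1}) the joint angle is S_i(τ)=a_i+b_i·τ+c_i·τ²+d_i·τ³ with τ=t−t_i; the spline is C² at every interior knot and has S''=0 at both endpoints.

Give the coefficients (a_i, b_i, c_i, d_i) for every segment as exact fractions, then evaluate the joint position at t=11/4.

Δ: Δ0=-2, Δ1=1/3
row 1: diag=10, rhs=14; c'=3/10, d'=7/5
back: M1=7/5
M: M0=0, M1=7/5, M2=0
seg 0: a=5, c=M0/2=0, d=(M1−M0)/(6·2)=7/60, b=Δ0−h0·(2M0+M1)/6=-37/15
seg 1: a=1, c=M1/2=7/10, d=(M2−M1)/(6·3)=-7/90, b=Δ1−h1·(2M1+M2)/6=-16/15
t_q=11/4 → seg 1, τ=3/4; S=1+-16/15·τ+7/10·τ²+-7/90·τ³=359/640

  seg 0: a=5 b=-37/15 c=0 d=7/60
  seg 1: a=1 b=-16/15 c=7/10 d=-7/90
S(11/4) = 359/640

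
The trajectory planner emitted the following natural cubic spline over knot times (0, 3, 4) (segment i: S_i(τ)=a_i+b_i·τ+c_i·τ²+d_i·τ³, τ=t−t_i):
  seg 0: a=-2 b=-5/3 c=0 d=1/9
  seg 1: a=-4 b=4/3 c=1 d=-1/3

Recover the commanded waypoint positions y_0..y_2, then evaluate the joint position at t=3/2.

y_0 = S_0(0) = a_0 = -2
y_1 = S_1(0) = a_1 = -4
y_2 = S_1(1) = -2
t_q=3/2 is in segment 0 (τ=3/2); S_0(τ)=-33/8

y_0=-2 y_1=-4 y_2=-2
S(3/2) = -33/8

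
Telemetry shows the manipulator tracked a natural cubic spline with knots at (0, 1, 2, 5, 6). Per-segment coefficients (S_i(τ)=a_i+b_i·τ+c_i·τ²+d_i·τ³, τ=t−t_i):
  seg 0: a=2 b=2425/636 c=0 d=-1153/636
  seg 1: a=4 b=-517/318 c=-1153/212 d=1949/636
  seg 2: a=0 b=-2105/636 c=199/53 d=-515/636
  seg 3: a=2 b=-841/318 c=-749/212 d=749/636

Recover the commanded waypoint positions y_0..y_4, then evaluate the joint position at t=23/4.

y_0 = S_0(0) = a_0 = 2
y_1 = S_1(0) = a_1 = 4
y_2 = S_2(0) = a_2 = 0
y_3 = S_3(0) = a_3 = 2
y_4 = S_3(1) = -3
t_q=23/4 is in segment 3 (τ=3/4); S_3(τ)=-19999/13568

y_0=2 y_1=4 y_2=0 y_3=2 y_4=-3
S(23/4) = -19999/13568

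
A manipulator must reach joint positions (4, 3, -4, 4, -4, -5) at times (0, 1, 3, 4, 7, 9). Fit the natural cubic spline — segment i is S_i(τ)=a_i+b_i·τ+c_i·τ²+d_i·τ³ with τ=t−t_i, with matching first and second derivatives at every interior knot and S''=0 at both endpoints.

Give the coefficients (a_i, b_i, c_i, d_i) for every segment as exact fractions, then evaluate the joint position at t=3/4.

Δ: Δ0=-1, Δ1=-7/2, Δ2=8, Δ3=-8/3, Δ4=-1/2
row 1: diag=6, rhs=-15; c'=1/3, d'=-5/2
row 2: denom=6−2·1/3=16/3; d'=(69−2·-5/2)/(16/3)=111/8
row 3: denom=8−1·3/16=125/16; d'=(-64−1·111/8)/(125/16)=-1246/125
row 4: denom=10−3·48/125=1106/125; d'=(13−3·-1246/125)/(1106/125)=5363/1106
back: M4=5363/1106
back: M3=-1246/125−48/125·5363/1106=-6542/553
back: M2=111/8−3/16·-6542/553=17799/1106
back: M1=-5/2−1/3·17799/1106=-4349/553
M: M0=0, M1=-4349/553, M2=17799/1106, M3=-6542/553, M4=5363/1106, M5=0
seg 0: a=4, c=M0/2=0, d=(M1−M0)/(6·1)=-4349/3318, b=Δ0−h0·(2M0+M1)/6=1031/3318
seg 1: a=3, c=M1/2=-4349/1106, d=(M2−M1)/(6·2)=26497/13272, b=Δ1−h1·(2M1+M2)/6=-6008/1659
seg 2: a=-4, c=M2/2=17799/2212, d=(M3−M2)/(6·1)=-30883/6636, b=Δ2−h2·(2M2+M3)/6=15287/3318
seg 3: a=4, c=M3/2=-3271/553, d=(M4−M3)/(6·3)=6149/6636, b=Δ3−h3·(2M3+M4)/6=44719/6636
seg 4: a=-4, c=M4/2=5363/2212, d=(M5−M4)/(6·2)=-5363/13272, b=Δ4−h4·(2M4+M5)/6=-12385/3318
t_q=3/4 → seg 0, τ=3/4; S=4+1031/3318·τ+0·τ²+-4349/3318·τ³=37213/10112

  seg 0: a=4 b=1031/3318 c=0 d=-4349/3318
  seg 1: a=3 b=-6008/1659 c=-4349/1106 d=26497/13272
  seg 2: a=-4 b=15287/3318 c=17799/2212 d=-30883/6636
  seg 3: a=4 b=44719/6636 c=-3271/553 d=6149/6636
  seg 4: a=-4 b=-12385/3318 c=5363/2212 d=-5363/13272
S(3/4) = 37213/10112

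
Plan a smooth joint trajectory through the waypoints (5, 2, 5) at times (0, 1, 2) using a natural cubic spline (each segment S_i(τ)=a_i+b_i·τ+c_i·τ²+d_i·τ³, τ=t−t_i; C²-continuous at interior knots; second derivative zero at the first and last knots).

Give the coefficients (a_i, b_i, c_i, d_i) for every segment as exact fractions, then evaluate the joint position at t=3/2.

Δ: Δ0=-3, Δ1=3
row 1: diag=4, rhs=36; c'=1/4, d'=9
back: M1=9
M: M0=0, M1=9, M2=0
seg 0: a=5, c=M0/2=0, d=(M1−M0)/(6·1)=3/2, b=Δ0−h0·(2M0+M1)/6=-9/2
seg 1: a=2, c=M1/2=9/2, d=(M2−M1)/(6·1)=-3/2, b=Δ1−h1·(2M1+M2)/6=0
t_q=3/2 → seg 1, τ=1/2; S=2+0·τ+9/2·τ²+-3/2·τ³=47/16

  seg 0: a=5 b=-9/2 c=0 d=3/2
  seg 1: a=2 b=0 c=9/2 d=-3/2
S(3/2) = 47/16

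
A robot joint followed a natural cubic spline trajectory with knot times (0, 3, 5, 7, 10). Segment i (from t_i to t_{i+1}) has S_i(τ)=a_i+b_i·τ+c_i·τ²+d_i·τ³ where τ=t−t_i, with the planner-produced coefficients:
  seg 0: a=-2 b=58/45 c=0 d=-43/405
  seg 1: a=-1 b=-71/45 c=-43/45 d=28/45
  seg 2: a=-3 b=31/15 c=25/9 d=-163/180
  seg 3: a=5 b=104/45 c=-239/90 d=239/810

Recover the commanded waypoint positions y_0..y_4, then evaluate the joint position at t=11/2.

y_0=-2 y_1=-1 y_2=-3 y_3=5 y_4=-4
S(11/2) = -133/96

y_0 = S_0(0) = a_0 = -2
y_1 = S_1(0) = a_1 = -1
y_2 = S_2(0) = a_2 = -3
y_3 = S_3(0) = a_3 = 5
y_4 = S_3(3) = -4
t_q=11/2 is in segment 2 (τ=1/2); S_2(τ)=-133/96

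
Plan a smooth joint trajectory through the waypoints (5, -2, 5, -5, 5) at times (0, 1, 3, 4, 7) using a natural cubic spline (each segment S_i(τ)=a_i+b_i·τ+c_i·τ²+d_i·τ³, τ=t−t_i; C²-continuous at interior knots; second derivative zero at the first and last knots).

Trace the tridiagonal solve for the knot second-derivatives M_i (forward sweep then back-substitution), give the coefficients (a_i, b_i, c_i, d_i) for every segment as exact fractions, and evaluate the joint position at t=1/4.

Δ: Δ0=-7, Δ1=7/2, Δ2=-10, Δ3=10/3
row 1: diag=6, rhs=63; c'=1/3, d'=21/2
row 2: denom=6−2·1/3=16/3; d'=(-81−2·21/2)/(16/3)=-153/8
row 3: denom=8−1·3/16=125/16; d'=(80−1·-153/8)/(125/16)=1586/125
back: M3=1586/125
back: M2=-153/8−3/16·1586/125=-2688/125
back: M1=21/2−1/3·-2688/125=4417/250
M: M0=0, M1=4417/250, M2=-2688/125, M3=1586/125, M4=0
seg 0: a=5, c=M0/2=0, d=(M1−M0)/(6·1)=4417/1500, b=Δ0−h0·(2M0+M1)/6=-14917/1500
seg 1: a=-2, c=M1/2=4417/500, d=(M2−M1)/(6·2)=-9793/3000, b=Δ1−h1·(2M1+M2)/6=-833/750
seg 2: a=5, c=M2/2=-1344/125, d=(M3−M2)/(6·1)=2137/375, b=Δ2−h2·(2M2+M3)/6=-371/75
seg 3: a=-5, c=M3/2=793/125, d=(M4−M3)/(6·3)=-793/1125, b=Δ3−h3·(2M3+M4)/6=-3508/375
t_q=1/4 → seg 0, τ=1/4; S=5+-14917/1500·τ+0·τ²+4417/1500·τ³=16383/6400

  seg 0: a=5 b=-14917/1500 c=0 d=4417/1500
  seg 1: a=-2 b=-833/750 c=4417/500 d=-9793/3000
  seg 2: a=5 b=-371/75 c=-1344/125 d=2137/375
  seg 3: a=-5 b=-3508/375 c=793/125 d=-793/1125
S(1/4) = 16383/6400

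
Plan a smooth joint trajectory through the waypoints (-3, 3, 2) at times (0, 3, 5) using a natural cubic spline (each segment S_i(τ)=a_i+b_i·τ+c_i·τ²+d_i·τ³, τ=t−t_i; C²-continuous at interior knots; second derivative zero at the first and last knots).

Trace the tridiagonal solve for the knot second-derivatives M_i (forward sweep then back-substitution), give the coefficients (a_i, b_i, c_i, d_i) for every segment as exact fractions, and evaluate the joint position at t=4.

  seg 0: a=-3 b=11/4 c=0 d=-1/12
  seg 1: a=3 b=1/2 c=-3/4 d=1/8
S(4) = 23/8

Δ: Δ0=2, Δ1=-1/2
row 1: diag=10, rhs=-15; c'=1/5, d'=-3/2
back: M1=-3/2
M: M0=0, M1=-3/2, M2=0
seg 0: a=-3, c=M0/2=0, d=(M1−M0)/(6·3)=-1/12, b=Δ0−h0·(2M0+M1)/6=11/4
seg 1: a=3, c=M1/2=-3/4, d=(M2−M1)/(6·2)=1/8, b=Δ1−h1·(2M1+M2)/6=1/2
t_q=4 → seg 1, τ=1; S=3+1/2·τ+-3/4·τ²+1/8·τ³=23/8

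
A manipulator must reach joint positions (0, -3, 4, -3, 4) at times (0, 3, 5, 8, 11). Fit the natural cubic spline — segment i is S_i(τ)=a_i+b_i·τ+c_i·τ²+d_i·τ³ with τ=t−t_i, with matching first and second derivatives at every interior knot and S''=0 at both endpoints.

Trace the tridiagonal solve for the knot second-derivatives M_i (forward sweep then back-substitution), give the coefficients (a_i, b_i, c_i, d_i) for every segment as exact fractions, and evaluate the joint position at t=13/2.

  seg 0: a=0 b=-681/236 c=0 d=445/2124
  seg 1: a=-3 b=327/118 c=445/236 d=-359/472
  seg 2: a=4 b=70/59 c=-158/59 d=799/1593
  seg 3: a=-3 b=-79/59 c=325/177 d=-325/1593
S(13/2) = 683/472

Δ: Δ0=-1, Δ1=7/2, Δ2=-7/3, Δ3=7/3
row 1: diag=10, rhs=27; c'=1/5, d'=27/10
row 2: denom=10−2·1/5=48/5; d'=(-35−2·27/10)/(48/5)=-101/24
row 3: denom=12−3·5/16=177/16; d'=(28−3·-101/24)/(177/16)=650/177
back: M3=650/177
back: M2=-101/24−5/16·650/177=-316/59
back: M1=27/10−1/5·-316/59=445/118
M: M0=0, M1=445/118, M2=-316/59, M3=650/177, M4=0
seg 0: a=0, c=M0/2=0, d=(M1−M0)/(6·3)=445/2124, b=Δ0−h0·(2M0+M1)/6=-681/236
seg 1: a=-3, c=M1/2=445/236, d=(M2−M1)/(6·2)=-359/472, b=Δ1−h1·(2M1+M2)/6=327/118
seg 2: a=4, c=M2/2=-158/59, d=(M3−M2)/(6·3)=799/1593, b=Δ2−h2·(2M2+M3)/6=70/59
seg 3: a=-3, c=M3/2=325/177, d=(M4−M3)/(6·3)=-325/1593, b=Δ3−h3·(2M3+M4)/6=-79/59
t_q=13/2 → seg 2, τ=3/2; S=4+70/59·τ+-158/59·τ²+799/1593·τ³=683/472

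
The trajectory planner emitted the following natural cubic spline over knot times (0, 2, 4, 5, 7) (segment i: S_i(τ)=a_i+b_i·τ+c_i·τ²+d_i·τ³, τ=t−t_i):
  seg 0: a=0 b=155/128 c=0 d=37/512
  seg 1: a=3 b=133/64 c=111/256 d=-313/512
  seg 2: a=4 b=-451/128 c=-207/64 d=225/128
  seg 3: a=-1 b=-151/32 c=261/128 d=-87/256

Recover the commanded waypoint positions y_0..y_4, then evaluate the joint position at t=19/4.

y_0 = S_0(0) = a_0 = 0
y_1 = S_1(0) = a_1 = 3
y_2 = S_2(0) = a_2 = 4
y_3 = S_3(0) = a_3 = -1
y_4 = S_3(2) = -5
t_q=19/4 is in segment 2 (τ=3/4); S_2(τ)=2291/8192

y_0=0 y_1=3 y_2=4 y_3=-1 y_4=-5
S(19/4) = 2291/8192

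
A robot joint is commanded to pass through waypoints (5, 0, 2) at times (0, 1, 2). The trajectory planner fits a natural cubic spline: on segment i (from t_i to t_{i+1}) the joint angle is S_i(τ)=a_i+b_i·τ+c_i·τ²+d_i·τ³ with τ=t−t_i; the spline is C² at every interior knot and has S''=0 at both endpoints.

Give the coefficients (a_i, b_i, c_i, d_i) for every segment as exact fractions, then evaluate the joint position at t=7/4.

Δ: Δ0=-5, Δ1=2
row 1: diag=4, rhs=42; c'=1/4, d'=21/2
back: M1=21/2
M: M0=0, M1=21/2, M2=0
seg 0: a=5, c=M0/2=0, d=(M1−M0)/(6·1)=7/4, b=Δ0−h0·(2M0+M1)/6=-27/4
seg 1: a=0, c=M1/2=21/4, d=(M2−M1)/(6·1)=-7/4, b=Δ1−h1·(2M1+M2)/6=-3/2
t_q=7/4 → seg 1, τ=3/4; S=0+-3/2·τ+21/4·τ²+-7/4·τ³=279/256

  seg 0: a=5 b=-27/4 c=0 d=7/4
  seg 1: a=0 b=-3/2 c=21/4 d=-7/4
S(7/4) = 279/256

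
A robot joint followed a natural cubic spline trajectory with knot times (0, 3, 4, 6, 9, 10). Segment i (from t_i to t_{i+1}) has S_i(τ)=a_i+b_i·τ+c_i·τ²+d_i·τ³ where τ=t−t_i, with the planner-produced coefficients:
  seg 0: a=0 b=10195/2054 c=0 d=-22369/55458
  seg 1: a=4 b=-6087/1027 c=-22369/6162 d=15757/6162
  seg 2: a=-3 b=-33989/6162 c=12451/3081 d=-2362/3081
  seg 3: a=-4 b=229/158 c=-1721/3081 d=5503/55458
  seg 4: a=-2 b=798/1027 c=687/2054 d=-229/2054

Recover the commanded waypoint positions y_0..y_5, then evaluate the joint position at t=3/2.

y_0 = S_0(0) = a_0 = 0
y_1 = S_1(0) = a_1 = 4
y_2 = S_2(0) = a_2 = -3
y_3 = S_3(0) = a_3 = -4
y_4 = S_4(0) = a_4 = -2
y_5 = S_4(1) = -1
t_q=3/2 is in segment 0 (τ=3/2); S_0(τ)=99971/16432

y_0=0 y_1=4 y_2=-3 y_3=-4 y_4=-2 y_5=-1
S(3/2) = 99971/16432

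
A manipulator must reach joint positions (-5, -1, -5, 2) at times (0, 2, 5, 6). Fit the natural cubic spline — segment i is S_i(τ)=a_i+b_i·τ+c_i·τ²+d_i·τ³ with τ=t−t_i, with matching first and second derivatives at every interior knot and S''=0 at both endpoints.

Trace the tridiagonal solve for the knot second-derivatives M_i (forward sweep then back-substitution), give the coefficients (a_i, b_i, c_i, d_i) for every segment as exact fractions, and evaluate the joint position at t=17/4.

Δ: Δ0=2, Δ1=-4/3, Δ2=7
row 1: diag=10, rhs=-20; c'=3/10, d'=-2
row 2: denom=8−3·3/10=71/10; d'=(50−3·-2)/(71/10)=560/71
back: M2=560/71
back: M1=-2−3/10·560/71=-310/71
M: M0=0, M1=-310/71, M2=560/71, M3=0
seg 0: a=-5, c=M0/2=0, d=(M1−M0)/(6·2)=-155/426, b=Δ0−h0·(2M0+M1)/6=736/213
seg 1: a=-1, c=M1/2=-155/71, d=(M2−M1)/(6·3)=145/213, b=Δ1−h1·(2M1+M2)/6=-194/213
seg 2: a=-5, c=M2/2=280/71, d=(M3−M2)/(6·1)=-280/213, b=Δ2−h2·(2M2+M3)/6=931/213
t_q=17/4 → seg 1, τ=9/4; S=-1+-194/213·τ+-155/71·τ²+145/213·τ³=-28841/4544

  seg 0: a=-5 b=736/213 c=0 d=-155/426
  seg 1: a=-1 b=-194/213 c=-155/71 d=145/213
  seg 2: a=-5 b=931/213 c=280/71 d=-280/213
S(17/4) = -28841/4544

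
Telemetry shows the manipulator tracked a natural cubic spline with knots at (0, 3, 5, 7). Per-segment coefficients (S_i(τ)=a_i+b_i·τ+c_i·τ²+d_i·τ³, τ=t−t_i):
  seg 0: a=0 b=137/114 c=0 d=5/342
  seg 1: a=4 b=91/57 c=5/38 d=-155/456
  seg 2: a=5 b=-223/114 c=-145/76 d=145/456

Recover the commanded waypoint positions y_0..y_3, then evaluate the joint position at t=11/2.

y_0 = S_0(0) = a_0 = 0
y_1 = S_1(0) = a_1 = 4
y_2 = S_2(0) = a_2 = 5
y_3 = S_2(2) = -4
t_q=11/2 is in segment 2 (τ=1/2); S_2(τ)=4359/1216

y_0=0 y_1=4 y_2=5 y_3=-4
S(11/2) = 4359/1216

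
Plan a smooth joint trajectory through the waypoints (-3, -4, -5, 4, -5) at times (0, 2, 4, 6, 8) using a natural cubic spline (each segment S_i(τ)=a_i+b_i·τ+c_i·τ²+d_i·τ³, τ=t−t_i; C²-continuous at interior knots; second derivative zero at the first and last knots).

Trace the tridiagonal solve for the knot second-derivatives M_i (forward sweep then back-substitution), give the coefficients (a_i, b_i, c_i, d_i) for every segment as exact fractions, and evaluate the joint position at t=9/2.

  seg 0: a=-3 b=1/56 c=0 d=-29/224
  seg 1: a=-4 b=-43/28 c=-87/112 d=145/224
  seg 2: a=-5 b=25/8 c=87/28 d=-271/224
  seg 3: a=4 b=29/28 c=-465/112 d=155/224
S(9/2) = -5039/1792

Δ: Δ0=-1/2, Δ1=-1/2, Δ2=9/2, Δ3=-9/2
row 1: diag=8, rhs=0; c'=1/4, d'=0
row 2: denom=8−2·1/4=15/2; d'=(30−2·0)/(15/2)=4
row 3: denom=8−2·4/15=112/15; d'=(-54−2·4)/(112/15)=-465/56
back: M3=-465/56
back: M2=4−4/15·-465/56=87/14
back: M1=0−1/4·87/14=-87/56
M: M0=0, M1=-87/56, M2=87/14, M3=-465/56, M4=0
seg 0: a=-3, c=M0/2=0, d=(M1−M0)/(6·2)=-29/224, b=Δ0−h0·(2M0+M1)/6=1/56
seg 1: a=-4, c=M1/2=-87/112, d=(M2−M1)/(6·2)=145/224, b=Δ1−h1·(2M1+M2)/6=-43/28
seg 2: a=-5, c=M2/2=87/28, d=(M3−M2)/(6·2)=-271/224, b=Δ2−h2·(2M2+M3)/6=25/8
seg 3: a=4, c=M3/2=-465/112, d=(M4−M3)/(6·2)=155/224, b=Δ3−h3·(2M3+M4)/6=29/28
t_q=9/2 → seg 2, τ=1/2; S=-5+25/8·τ+87/28·τ²+-271/224·τ³=-5039/1792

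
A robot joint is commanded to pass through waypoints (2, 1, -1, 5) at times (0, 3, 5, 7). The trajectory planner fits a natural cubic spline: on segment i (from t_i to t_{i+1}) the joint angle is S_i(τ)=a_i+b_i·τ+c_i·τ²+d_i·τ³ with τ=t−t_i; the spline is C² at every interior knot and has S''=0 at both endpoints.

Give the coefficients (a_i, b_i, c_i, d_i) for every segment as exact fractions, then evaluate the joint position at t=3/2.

Δ: Δ0=-1/3, Δ1=-1, Δ2=3
row 1: diag=10, rhs=-4; c'=1/5, d'=-2/5
row 2: denom=8−2·1/5=38/5; d'=(24−2·-2/5)/(38/5)=62/19
back: M2=62/19
back: M1=-2/5−1/5·62/19=-20/19
M: M0=0, M1=-20/19, M2=62/19, M3=0
seg 0: a=2, c=M0/2=0, d=(M1−M0)/(6·3)=-10/171, b=Δ0−h0·(2M0+M1)/6=11/57
seg 1: a=1, c=M1/2=-10/19, d=(M2−M1)/(6·2)=41/114, b=Δ1−h1·(2M1+M2)/6=-79/57
seg 2: a=-1, c=M2/2=31/19, d=(M3−M2)/(6·2)=-31/114, b=Δ2−h2·(2M2+M3)/6=47/57
t_q=3/2 → seg 0, τ=3/2; S=2+11/57·τ+0·τ²+-10/171·τ³=159/76

  seg 0: a=2 b=11/57 c=0 d=-10/171
  seg 1: a=1 b=-79/57 c=-10/19 d=41/114
  seg 2: a=-1 b=47/57 c=31/19 d=-31/114
S(3/2) = 159/76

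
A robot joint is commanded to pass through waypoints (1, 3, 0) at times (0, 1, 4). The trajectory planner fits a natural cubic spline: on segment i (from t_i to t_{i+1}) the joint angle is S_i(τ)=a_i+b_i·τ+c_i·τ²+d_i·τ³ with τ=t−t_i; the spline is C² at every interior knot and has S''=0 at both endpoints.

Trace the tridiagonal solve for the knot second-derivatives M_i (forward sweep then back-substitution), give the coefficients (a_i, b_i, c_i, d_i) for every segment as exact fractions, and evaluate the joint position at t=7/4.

  seg 0: a=1 b=19/8 c=0 d=-3/8
  seg 1: a=3 b=5/4 c=-9/8 d=1/8
S(7/4) = 1719/512

Δ: Δ0=2, Δ1=-1
row 1: diag=8, rhs=-18; c'=3/8, d'=-9/4
back: M1=-9/4
M: M0=0, M1=-9/4, M2=0
seg 0: a=1, c=M0/2=0, d=(M1−M0)/(6·1)=-3/8, b=Δ0−h0·(2M0+M1)/6=19/8
seg 1: a=3, c=M1/2=-9/8, d=(M2−M1)/(6·3)=1/8, b=Δ1−h1·(2M1+M2)/6=5/4
t_q=7/4 → seg 1, τ=3/4; S=3+5/4·τ+-9/8·τ²+1/8·τ³=1719/512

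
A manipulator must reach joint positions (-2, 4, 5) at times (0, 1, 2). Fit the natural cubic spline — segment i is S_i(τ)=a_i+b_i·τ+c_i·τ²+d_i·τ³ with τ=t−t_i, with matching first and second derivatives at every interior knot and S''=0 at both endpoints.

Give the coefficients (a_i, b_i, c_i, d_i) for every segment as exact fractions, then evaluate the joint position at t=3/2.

  seg 0: a=-2 b=29/4 c=0 d=-5/4
  seg 1: a=4 b=7/2 c=-15/4 d=5/4
S(3/2) = 159/32

Δ: Δ0=6, Δ1=1
row 1: diag=4, rhs=-30; c'=1/4, d'=-15/2
back: M1=-15/2
M: M0=0, M1=-15/2, M2=0
seg 0: a=-2, c=M0/2=0, d=(M1−M0)/(6·1)=-5/4, b=Δ0−h0·(2M0+M1)/6=29/4
seg 1: a=4, c=M1/2=-15/4, d=(M2−M1)/(6·1)=5/4, b=Δ1−h1·(2M1+M2)/6=7/2
t_q=3/2 → seg 1, τ=1/2; S=4+7/2·τ+-15/4·τ²+5/4·τ³=159/32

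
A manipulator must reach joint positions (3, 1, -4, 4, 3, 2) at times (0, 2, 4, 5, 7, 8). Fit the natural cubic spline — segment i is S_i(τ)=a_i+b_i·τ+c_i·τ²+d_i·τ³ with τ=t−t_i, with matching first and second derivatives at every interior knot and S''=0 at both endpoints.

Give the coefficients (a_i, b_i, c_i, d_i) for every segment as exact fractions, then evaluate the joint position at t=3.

Δ: Δ0=-1, Δ1=-5/2, Δ2=8, Δ3=-1/2, Δ4=-1
row 1: diag=8, rhs=-9; c'=1/4, d'=-9/8
row 2: denom=6−2·1/4=11/2; d'=(63−2·-9/8)/(11/2)=261/22
row 3: denom=6−1·2/11=64/11; d'=(-51−1·261/22)/(64/11)=-1383/128
row 4: denom=6−2·11/32=85/16; d'=(-3−2·-1383/128)/(85/16)=1191/340
back: M4=1191/340
back: M3=-1383/128−11/32·1191/340=-4083/340
back: M2=261/22−2/11·-4083/340=1194/85
back: M1=-9/8−1/4·1194/85=-3153/680
M: M0=0, M1=-3153/680, M2=1194/85, M3=-4083/340, M4=1191/340, M5=0
seg 0: a=3, c=M0/2=0, d=(M1−M0)/(6·2)=-1051/2720, b=Δ0−h0·(2M0+M1)/6=371/680
seg 1: a=1, c=M1/2=-3153/1360, d=(M2−M1)/(6·2)=847/544, b=Δ1−h1·(2M1+M2)/6=-1391/340
seg 2: a=-4, c=M2/2=597/85, d=(M3−M2)/(6·1)=-2953/680, b=Δ2−h2·(2M2+M3)/6=3617/680
seg 3: a=4, c=M3/2=-4083/680, d=(M4−M3)/(6·2)=879/680, b=Δ3−h3·(2M3+M4)/6=431/68
seg 4: a=3, c=M4/2=1191/680, d=(M5−M4)/(6·1)=-397/680, b=Δ4−h4·(2M4+M5)/6=-737/340
t_q=3 → seg 1, τ=1; S=1+-1391/340·τ+-3153/1360·τ²+847/544·τ³=-10479/2720

  seg 0: a=3 b=371/680 c=0 d=-1051/2720
  seg 1: a=1 b=-1391/340 c=-3153/1360 d=847/544
  seg 2: a=-4 b=3617/680 c=597/85 d=-2953/680
  seg 3: a=4 b=431/68 c=-4083/680 d=879/680
  seg 4: a=3 b=-737/340 c=1191/680 d=-397/680
S(3) = -10479/2720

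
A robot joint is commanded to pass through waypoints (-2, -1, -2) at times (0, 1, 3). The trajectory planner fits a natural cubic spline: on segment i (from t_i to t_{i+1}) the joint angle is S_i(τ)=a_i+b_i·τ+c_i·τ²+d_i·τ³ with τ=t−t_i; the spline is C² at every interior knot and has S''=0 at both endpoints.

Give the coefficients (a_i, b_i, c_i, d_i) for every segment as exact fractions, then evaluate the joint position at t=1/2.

  seg 0: a=-2 b=5/4 c=0 d=-1/4
  seg 1: a=-1 b=1/2 c=-3/4 d=1/8
S(1/2) = -45/32

Δ: Δ0=1, Δ1=-1/2
row 1: diag=6, rhs=-9; c'=1/3, d'=-3/2
back: M1=-3/2
M: M0=0, M1=-3/2, M2=0
seg 0: a=-2, c=M0/2=0, d=(M1−M0)/(6·1)=-1/4, b=Δ0−h0·(2M0+M1)/6=5/4
seg 1: a=-1, c=M1/2=-3/4, d=(M2−M1)/(6·2)=1/8, b=Δ1−h1·(2M1+M2)/6=1/2
t_q=1/2 → seg 0, τ=1/2; S=-2+5/4·τ+0·τ²+-1/4·τ³=-45/32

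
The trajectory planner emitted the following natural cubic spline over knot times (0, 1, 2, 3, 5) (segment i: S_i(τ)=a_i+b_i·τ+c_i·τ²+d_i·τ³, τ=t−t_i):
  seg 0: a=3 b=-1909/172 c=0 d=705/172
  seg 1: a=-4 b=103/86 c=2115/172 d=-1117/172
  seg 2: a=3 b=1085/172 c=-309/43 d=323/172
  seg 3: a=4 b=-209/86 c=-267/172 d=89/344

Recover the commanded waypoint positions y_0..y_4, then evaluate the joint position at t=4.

y_0=3 y_1=-4 y_2=3 y_3=4 y_4=-5
S(4) = 95/344

y_0 = S_0(0) = a_0 = 3
y_1 = S_1(0) = a_1 = -4
y_2 = S_2(0) = a_2 = 3
y_3 = S_3(0) = a_3 = 4
y_4 = S_3(2) = -5
t_q=4 is in segment 3 (τ=1); S_3(τ)=95/344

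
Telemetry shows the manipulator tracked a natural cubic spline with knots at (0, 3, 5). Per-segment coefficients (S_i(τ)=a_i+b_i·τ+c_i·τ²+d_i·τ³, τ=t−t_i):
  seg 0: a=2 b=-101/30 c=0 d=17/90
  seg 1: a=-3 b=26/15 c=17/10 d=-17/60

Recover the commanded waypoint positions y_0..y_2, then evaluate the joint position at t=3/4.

y_0 = S_0(0) = a_0 = 2
y_1 = S_1(0) = a_1 = -3
y_2 = S_1(2) = 5
t_q=3/4 is in segment 0 (τ=3/4); S_0(τ)=-57/128

y_0=2 y_1=-3 y_2=5
S(3/4) = -57/128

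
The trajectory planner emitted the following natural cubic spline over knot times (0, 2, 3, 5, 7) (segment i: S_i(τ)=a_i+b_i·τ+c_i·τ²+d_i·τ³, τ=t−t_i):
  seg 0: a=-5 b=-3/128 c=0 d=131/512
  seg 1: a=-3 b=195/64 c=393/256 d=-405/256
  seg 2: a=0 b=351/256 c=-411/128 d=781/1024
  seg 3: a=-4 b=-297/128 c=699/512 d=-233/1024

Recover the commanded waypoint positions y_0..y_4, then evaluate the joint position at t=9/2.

y_0=-5 y_1=-3 y_2=0 y_3=-4 y_4=-5
S(9/2) = -21249/8192

y_0 = S_0(0) = a_0 = -5
y_1 = S_1(0) = a_1 = -3
y_2 = S_2(0) = a_2 = 0
y_3 = S_3(0) = a_3 = -4
y_4 = S_3(2) = -5
t_q=9/2 is in segment 2 (τ=3/2); S_2(τ)=-21249/8192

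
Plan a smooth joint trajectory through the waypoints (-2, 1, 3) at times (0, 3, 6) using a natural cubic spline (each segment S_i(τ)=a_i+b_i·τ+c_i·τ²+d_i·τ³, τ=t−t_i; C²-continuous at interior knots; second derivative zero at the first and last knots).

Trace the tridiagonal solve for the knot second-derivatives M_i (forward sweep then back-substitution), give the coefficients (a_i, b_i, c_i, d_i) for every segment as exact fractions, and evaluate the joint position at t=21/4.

  seg 0: a=-2 b=13/12 c=0 d=-1/108
  seg 1: a=1 b=5/6 c=-1/12 d=1/108
S(21/4) = 655/256

Δ: Δ0=1, Δ1=2/3
row 1: diag=12, rhs=-2; c'=1/4, d'=-1/6
back: M1=-1/6
M: M0=0, M1=-1/6, M2=0
seg 0: a=-2, c=M0/2=0, d=(M1−M0)/(6·3)=-1/108, b=Δ0−h0·(2M0+M1)/6=13/12
seg 1: a=1, c=M1/2=-1/12, d=(M2−M1)/(6·3)=1/108, b=Δ1−h1·(2M1+M2)/6=5/6
t_q=21/4 → seg 1, τ=9/4; S=1+5/6·τ+-1/12·τ²+1/108·τ³=655/256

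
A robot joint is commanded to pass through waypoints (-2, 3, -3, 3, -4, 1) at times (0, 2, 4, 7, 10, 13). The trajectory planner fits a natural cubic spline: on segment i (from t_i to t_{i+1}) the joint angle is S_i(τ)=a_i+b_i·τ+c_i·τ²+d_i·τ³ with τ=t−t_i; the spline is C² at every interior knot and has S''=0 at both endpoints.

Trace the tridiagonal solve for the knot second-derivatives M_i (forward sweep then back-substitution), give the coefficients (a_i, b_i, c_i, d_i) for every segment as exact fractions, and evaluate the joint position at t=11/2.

Δ: Δ0=5/2, Δ1=-3, Δ2=2, Δ3=-7/3, Δ4=5/3
row 1: diag=8, rhs=-33; c'=1/4, d'=-33/8
row 2: denom=10−2·1/4=19/2; d'=(30−2·-33/8)/(19/2)=153/38
row 3: denom=12−3·6/19=210/19; d'=(-26−3·153/38)/(210/19)=-1447/420
row 4: denom=12−3·19/70=783/70; d'=(24−3·-1447/420)/(783/70)=4807/1566
back: M4=4807/1566
back: M3=-1447/420−19/70·4807/1566=-3350/783
back: M2=153/38−6/19·-3350/783=2807/522
back: M1=-33/8−1/4·2807/522=-2855/522
M: M0=0, M1=-2855/522, M2=2807/522, M3=-3350/783, M4=4807/1566, M5=0
seg 0: a=-2, c=M0/2=0, d=(M1−M0)/(6·2)=-2855/6264, b=Δ0−h0·(2M0+M1)/6=3385/783
seg 1: a=3, c=M1/2=-2855/1044, d=(M2−M1)/(6·2)=2831/3132, b=Δ1−h1·(2M1+M2)/6=-1795/1566
seg 2: a=-3, c=M2/2=2807/1044, d=(M3−M2)/(6·3)=-15121/28188, b=Δ2−h2·(2M2+M3)/6=-1939/1566
seg 3: a=3, c=M3/2=-1675/783, d=(M4−M3)/(6·3)=11507/28188, b=Δ3−h3·(2M3+M4)/6=1285/3132
seg 4: a=-4, c=M4/2=4807/3132, d=(M5−M4)/(6·3)=-4807/28188, b=Δ4−h4·(2M4+M5)/6=-2197/1566
t_q=11/2 → seg 2, τ=3/2; S=-3+-1939/1566·τ+2807/1044·τ²+-15121/28188·τ³=-1721/2784

  seg 0: a=-2 b=3385/783 c=0 d=-2855/6264
  seg 1: a=3 b=-1795/1566 c=-2855/1044 d=2831/3132
  seg 2: a=-3 b=-1939/1566 c=2807/1044 d=-15121/28188
  seg 3: a=3 b=1285/3132 c=-1675/783 d=11507/28188
  seg 4: a=-4 b=-2197/1566 c=4807/3132 d=-4807/28188
S(11/2) = -1721/2784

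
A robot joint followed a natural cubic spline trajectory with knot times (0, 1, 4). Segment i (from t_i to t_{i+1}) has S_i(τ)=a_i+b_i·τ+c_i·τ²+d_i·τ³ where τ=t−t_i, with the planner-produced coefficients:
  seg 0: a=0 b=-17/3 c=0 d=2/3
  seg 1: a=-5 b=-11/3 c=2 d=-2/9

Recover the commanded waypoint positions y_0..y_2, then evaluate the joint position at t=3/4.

y_0 = S_0(0) = a_0 = 0
y_1 = S_1(0) = a_1 = -5
y_2 = S_1(3) = -4
t_q=3/4 is in segment 0 (τ=3/4); S_0(τ)=-127/32

y_0=0 y_1=-5 y_2=-4
S(3/4) = -127/32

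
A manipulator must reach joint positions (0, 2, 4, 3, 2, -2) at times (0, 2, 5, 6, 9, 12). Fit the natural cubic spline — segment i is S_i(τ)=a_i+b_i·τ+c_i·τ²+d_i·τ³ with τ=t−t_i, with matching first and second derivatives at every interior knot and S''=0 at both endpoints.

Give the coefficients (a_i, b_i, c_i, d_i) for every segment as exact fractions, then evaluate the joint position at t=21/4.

  seg 0: a=0 b=1859/2019 c=0 d=40/2019
  seg 1: a=2 b=2339/2019 c=80/673 d=-571/6057
  seg 2: a=4 b=-1360/2019 c=-491/673 d=814/2019
  seg 3: a=3 b=-1864/2019 c=323/673 d=-572/6057
  seg 4: a=2 b=-1198/2019 c=-249/673 d=83/2019
S(21/4) = 81671/21536

Δ: Δ0=1, Δ1=2/3, Δ2=-1, Δ3=-1/3, Δ4=-4/3
row 1: diag=10, rhs=-2; c'=3/10, d'=-1/5
row 2: denom=8−3·3/10=71/10; d'=(-10−3·-1/5)/(71/10)=-94/71
row 3: denom=8−1·10/71=558/71; d'=(4−1·-94/71)/(558/71)=21/31
row 4: denom=12−3·71/186=673/62; d'=(-6−3·21/31)/(673/62)=-498/673
back: M4=-498/673
back: M3=21/31−71/186·-498/673=646/673
back: M2=-94/71−10/71·646/673=-982/673
back: M1=-1/5−3/10·-982/673=160/673
M: M0=0, M1=160/673, M2=-982/673, M3=646/673, M4=-498/673, M5=0
seg 0: a=0, c=M0/2=0, d=(M1−M0)/(6·2)=40/2019, b=Δ0−h0·(2M0+M1)/6=1859/2019
seg 1: a=2, c=M1/2=80/673, d=(M2−M1)/(6·3)=-571/6057, b=Δ1−h1·(2M1+M2)/6=2339/2019
seg 2: a=4, c=M2/2=-491/673, d=(M3−M2)/(6·1)=814/2019, b=Δ2−h2·(2M2+M3)/6=-1360/2019
seg 3: a=3, c=M3/2=323/673, d=(M4−M3)/(6·3)=-572/6057, b=Δ3−h3·(2M3+M4)/6=-1864/2019
seg 4: a=2, c=M4/2=-249/673, d=(M5−M4)/(6·3)=83/2019, b=Δ4−h4·(2M4+M5)/6=-1198/2019
t_q=21/4 → seg 2, τ=1/4; S=4+-1360/2019·τ+-491/673·τ²+814/2019·τ³=81671/21536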